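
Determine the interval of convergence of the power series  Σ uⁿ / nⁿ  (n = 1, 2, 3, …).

By the Cauchy root test, |a_n|^(1/n) = 1/n → 0.
Since the n-th root of |a_n| tends to 0, the series converges for all real u; R = ∞.

(−∞, ∞)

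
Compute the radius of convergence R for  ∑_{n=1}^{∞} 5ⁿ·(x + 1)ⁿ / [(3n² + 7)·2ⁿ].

R = 2/5

By the ratio test, |a_{n+1}/a_n| = [(3n² + 7)/(3(n+1)² + 7)] · 5/2 → 5/2.
The series converges when 5/2 · |x + 1| < 1, giving R = 2/5.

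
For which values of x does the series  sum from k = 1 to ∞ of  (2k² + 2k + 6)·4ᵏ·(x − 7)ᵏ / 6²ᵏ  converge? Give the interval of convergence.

(-2, 16)

Ratio test: |a_{k+1}/a_k| = [(2(k+1)² + 2(k+1) + 6)/(2k² + 2k + 6)] · 4/36 → 1/9 as k → ∞.
Hence the series converges for |x − 7| < 1/(1/9) = 9, so the radius of convergence is 9.
Check x = 16: the terms have absolute value of order k², which does not tend to 0, so the series diverges by the divergence test.
At x = -2: the k-th term does not approach 0; divergence by the term test.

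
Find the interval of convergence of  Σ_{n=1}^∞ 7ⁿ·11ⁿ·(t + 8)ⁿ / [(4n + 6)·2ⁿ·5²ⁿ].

[-666/77, -566/77)

By the ratio test, |a_{n+1}/a_n| = [(4n + 6)/(4(n+1) + 6)] · 7·11/(2·25) → 77/50.
Hence the series converges for |t + 8| < 1/(77/50) = 50/77, so the radius of convergence is 50/77.
At t = -566/77: comparison with the harmonic series Σ 1/n shows the series diverges.
Endpoint t = -666/77: an alternating series whose terms decrease to 0 in absolute value, so it converges by the Leibniz criterion.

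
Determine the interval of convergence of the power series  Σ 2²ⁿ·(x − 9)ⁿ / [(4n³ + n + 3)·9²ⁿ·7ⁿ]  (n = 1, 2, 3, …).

Apply the ratio test: |a_{n+1}| / |a_n| = [(4n³ + n + 3)/(4(n+1)³ + (n+1) + 3)] · 4/(81·7), which tends to 4/567 as n → ∞.
Thus R = 1/(4/567) = 567/4.
At x = 603/4: the series is dominated by a constant times Σ 1/n³, which converges (p = 3 > 1).
Check x = -531/4: the series is dominated by a constant times Σ 1/n³, which converges (p = 3 > 1).

[-531/4, 603/4]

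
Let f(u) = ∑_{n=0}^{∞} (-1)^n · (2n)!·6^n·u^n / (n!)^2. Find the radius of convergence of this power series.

R = 1/24

The ratio of consecutive coefficients is (2n+1)·(2n+2)/(n+1)² · 6 → 24.
Hence the series converges for |u| < 1/(24) = 1/24, so the radius of convergence is 1/24.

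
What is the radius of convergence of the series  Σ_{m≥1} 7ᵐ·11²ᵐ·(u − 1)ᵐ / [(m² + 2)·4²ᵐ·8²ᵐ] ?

By the ratio test, |a_{m+1}/a_m| = [(m² + 2)/((m+1)² + 2)] · 7·121/(16·64) → 847/1024.
Thus R = 1/(847/1024) = 1024/847.

R = 1024/847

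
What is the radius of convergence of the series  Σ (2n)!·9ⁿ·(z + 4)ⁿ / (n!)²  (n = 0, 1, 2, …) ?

By the ratio test, |a_{n+1}/a_n| = (2n+1)·(2n+2)/(n+1)² · 9 → 36.
Convergence for |z + 4| · 36 < 1, i.e. |z + 4| < 1/36. So R = 1/36.

R = 1/36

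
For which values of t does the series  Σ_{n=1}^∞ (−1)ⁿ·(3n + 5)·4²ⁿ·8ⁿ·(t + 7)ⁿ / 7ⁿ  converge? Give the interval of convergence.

(-903/128, -889/128)

By the ratio test, |a_{n+1}/a_n| = [(3(n+1) + 5)/(3n + 5)] · 16·8/7 → 128/7.
The series converges when 128/7 · |t + 7| < 1, giving R = 7/128.
Check t = -889/128: the n-th term does not approach 0; divergence by the term test.
At t = -903/128: the terms do not tend to 0, so the series diverges.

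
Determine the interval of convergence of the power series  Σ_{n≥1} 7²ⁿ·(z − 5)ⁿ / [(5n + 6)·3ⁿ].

The ratio of consecutive coefficients is [(5n + 6)/(5(n+1) + 6)] · 49/3 → 49/3.
The series converges when 49/3 · |z − 5| < 1, giving R = 3/49.
Endpoint z = 248/49: the terms behave like c/n; limit comparison with the harmonic series gives divergence.
When z = 242/49, the terms alternate in sign and decrease monotonically to 0 in absolute value (size ~ c/n), so the alternating series test gives convergence.

[242/49, 248/49)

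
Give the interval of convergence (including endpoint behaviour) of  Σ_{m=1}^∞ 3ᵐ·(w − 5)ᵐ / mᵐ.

By the Cauchy root test, |a_m|^(1/m) = 3/m → 0.
The limit is 0 for every w, so R = ∞.

(−∞, ∞)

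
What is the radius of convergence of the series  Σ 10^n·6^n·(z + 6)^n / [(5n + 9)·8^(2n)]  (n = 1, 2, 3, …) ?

R = 16/15

The ratio of consecutive coefficients is [(5n + 9)/(5(n+1) + 9)] · 10·6/64 → 15/16.
Hence the series converges for |z + 6| < 1/(15/16) = 16/15, so the radius of convergence is 16/15.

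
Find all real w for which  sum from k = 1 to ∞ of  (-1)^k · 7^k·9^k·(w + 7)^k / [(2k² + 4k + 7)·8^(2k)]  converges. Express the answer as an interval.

Ratio test: |a_{k+1}/a_k| = [(2k² + 4k + 7)/(2(k+1)² + 4(k+1) + 7)] · 7·9/64 → 63/64 as k → ∞.
Hence the series converges for |w + 7| < 1/(63/64) = 64/63, so the radius of convergence is 64/63.
Endpoint w = -377/63: absolute convergence follows by limit comparison with Σ 1/k².
At w = -505/63: the terms are on the order of 1/k², so the series converges absolutely by comparison with the p-series (p = 2 > 1).

[-505/63, -377/63]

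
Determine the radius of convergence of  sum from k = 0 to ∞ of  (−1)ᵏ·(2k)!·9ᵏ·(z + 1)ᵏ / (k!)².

The ratio of consecutive coefficients is (2k+1)·(2k+2)/(k+1)² · 9 → 36.
Convergence for |z + 1| · 36 < 1, i.e. |z + 1| < 1/36. So R = 1/36.

R = 1/36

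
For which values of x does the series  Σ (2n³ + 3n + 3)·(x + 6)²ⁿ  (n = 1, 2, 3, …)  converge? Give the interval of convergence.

Ratio test: |a_{n+1}/a_n| = (2(n+1)³ + 3(n+1) + 3)/(2n³ + 3n + 3) → 1 as n → ∞.
Since the exponent of (x + 6) increases by 2 each term, convergence requires |x + 6|² < 1, hence R = 1.
At x = -5: the terms have absolute value of order n³, which does not tend to 0, so the series diverges by the divergence test.
Check x = -7: the terms have absolute value of order n³, which does not tend to 0, so the series diverges by the divergence test.

(-7, -5)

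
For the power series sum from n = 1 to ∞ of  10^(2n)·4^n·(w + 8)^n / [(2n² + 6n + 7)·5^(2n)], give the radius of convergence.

R = 1/16

By the ratio test, |a_{n+1}/a_n| = [(2n² + 6n + 7)/(2(n+1)² + 6(n+1) + 7)] · 100·4/25 → 16.
Hence the series converges for |w + 8| < 1/(16) = 1/16, so the radius of convergence is 1/16.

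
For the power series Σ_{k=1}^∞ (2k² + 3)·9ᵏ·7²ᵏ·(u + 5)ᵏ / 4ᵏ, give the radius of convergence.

The ratio of consecutive coefficients is [(2(k+1)² + 3)/(2k² + 3)] · 9·49/4 → 441/4.
Hence the series converges for |u + 5| < 1/(441/4) = 4/441, so the radius of convergence is 4/441.

R = 4/441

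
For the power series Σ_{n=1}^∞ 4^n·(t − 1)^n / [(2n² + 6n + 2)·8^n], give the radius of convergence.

The ratio of consecutive coefficients is [(2n² + 6n + 2)/(2(n+1)² + 6(n+1) + 2)] · 4/8 → 1/2.
Hence the series converges for |t − 1| < 1/(1/2) = 2, so the radius of convergence is 2.

R = 2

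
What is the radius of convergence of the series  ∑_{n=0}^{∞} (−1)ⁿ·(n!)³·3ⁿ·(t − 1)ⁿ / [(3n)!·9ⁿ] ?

R = 81

Ratio test: |a_{n+1}/a_n| = (n+1)³/[(3n+1)·(3n+2)·(3n+3)] · 3/9 → 1/81 as n → ∞.
Convergence for |t − 1| · 1/81 < 1, i.e. |t − 1| < 81. So R = 81.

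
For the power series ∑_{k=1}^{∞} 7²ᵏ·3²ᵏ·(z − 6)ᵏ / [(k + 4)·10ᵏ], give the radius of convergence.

R = 10/441

Ratio test: |a_{k+1}/a_k| = [(k + 4)/((k+1) + 4)] · 49·9/10 → 441/10 as k → ∞.
The series converges when 441/10 · |z − 6| < 1, giving R = 10/441.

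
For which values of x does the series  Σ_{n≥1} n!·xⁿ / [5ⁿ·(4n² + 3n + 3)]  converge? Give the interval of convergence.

{0}

The ratio of consecutive coefficients is (n+1) · 1/5 · (4n² + 3n + 3)/(4(n+1)² + 3(n+1) + 3) → ∞.
Since the ratio → ∞, the series diverges for every x ≠ 0, and R = 0.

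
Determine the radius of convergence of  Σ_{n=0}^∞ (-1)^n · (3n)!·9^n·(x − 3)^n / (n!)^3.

Apply the ratio test: |a_{n+1}| / |a_n| = (3n+1)·(3n+2)·(3n+3)/(n+1)³ · 9, which tends to 243 as n → ∞.
Thus R = 1/(243) = 1/243.

R = 1/243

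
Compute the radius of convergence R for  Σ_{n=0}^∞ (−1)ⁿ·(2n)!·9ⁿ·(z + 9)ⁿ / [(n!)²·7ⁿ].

R = 7/36

Apply the ratio test: |a_{n+1}| / |a_n| = (2n+1)·(2n+2)/(n+1)² · 9/7, which tends to 36/7 as n → ∞.
Thus R = 1/(36/7) = 7/36.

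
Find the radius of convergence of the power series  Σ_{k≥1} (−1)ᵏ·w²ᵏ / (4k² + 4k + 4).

Apply the ratio test: |a_{k+1}| / |a_k| = (4k² + 4k + 4)/(4(k+1)² + 4(k+1) + 4), which tends to 1 as k → ∞.
Since the exponent of w increases by 2 each term, convergence requires |w|² < 1, hence R = 1.

R = 1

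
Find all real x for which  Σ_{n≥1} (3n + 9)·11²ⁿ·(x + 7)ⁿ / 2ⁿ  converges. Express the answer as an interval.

(-849/121, -845/121)

The ratio of consecutive coefficients is [(3(n+1) + 9)/(3n + 9)] · 121/2 → 121/2.
Thus R = 1/(121/2) = 2/121.
Check x = -845/121: the terms do not tend to 0, so the series diverges.
At x = -849/121: the n-th term does not approach 0; divergence by the term test.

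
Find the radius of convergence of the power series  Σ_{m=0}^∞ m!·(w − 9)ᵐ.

The ratio of consecutive coefficients is (m+1) → ∞.
The ratio grows without bound, so the series diverges whenever (w − 9) ≠ 0; it converges only at w = 9. R = 0.

R = 0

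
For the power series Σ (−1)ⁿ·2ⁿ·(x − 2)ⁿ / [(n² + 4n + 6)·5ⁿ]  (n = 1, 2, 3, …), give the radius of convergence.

Ratio test: |a_{n+1}/a_n| = [(n² + 4n + 6)/((n+1)² + 4(n+1) + 6)] · 2/5 → 2/5 as n → ∞.
Thus R = 1/(2/5) = 5/2.

R = 5/2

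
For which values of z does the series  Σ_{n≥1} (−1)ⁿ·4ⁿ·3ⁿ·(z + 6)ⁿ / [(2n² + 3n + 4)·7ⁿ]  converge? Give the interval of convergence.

[-79/12, -65/12]

The ratio of consecutive coefficients is [(2n² + 3n + 4)/(2(n+1)² + 3(n+1) + 4)] · 4·3/7 → 12/7.
Thus R = 1/(12/7) = 7/12.
When z = -65/12, absolute convergence follows by limit comparison with Σ 1/n².
Endpoint z = -79/12: absolute convergence follows by limit comparison with Σ 1/n².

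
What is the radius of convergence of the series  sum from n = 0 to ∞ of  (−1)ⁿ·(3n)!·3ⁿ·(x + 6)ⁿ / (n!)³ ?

R = 1/81

The ratio of consecutive coefficients is (3n+1)·(3n+2)·(3n+3)/(n+1)³ · 3 → 81.
Hence the series converges for |x + 6| < 1/(81) = 1/81, so the radius of convergence is 1/81.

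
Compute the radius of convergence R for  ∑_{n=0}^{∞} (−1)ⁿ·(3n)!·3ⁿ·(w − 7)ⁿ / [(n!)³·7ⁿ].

Ratio test: |a_{n+1}/a_n| = (3n+1)·(3n+2)·(3n+3)/(n+1)³ · 3/7 → 81/7 as n → ∞.
Convergence for |w − 7| · 81/7 < 1, i.e. |w − 7| < 7/81. So R = 7/81.

R = 7/81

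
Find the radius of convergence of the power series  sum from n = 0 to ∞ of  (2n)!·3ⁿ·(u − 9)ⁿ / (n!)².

R = 1/12

By the ratio test, |a_{n+1}/a_n| = (2n+1)·(2n+2)/(n+1)² · 3 → 12.
Hence the series converges for |u − 9| < 1/(12) = 1/12, so the radius of convergence is 1/12.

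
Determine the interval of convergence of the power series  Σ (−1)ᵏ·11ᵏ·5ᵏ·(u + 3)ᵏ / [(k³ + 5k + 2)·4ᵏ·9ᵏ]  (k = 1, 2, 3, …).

By the ratio test, |a_{k+1}/a_k| = [(k³ + 5k + 2)/((k+1)³ + 5(k+1) + 2)] · 11·5/(4·9) → 55/36.
Hence the series converges for |u + 3| < 1/(55/36) = 36/55, so the radius of convergence is 36/55.
Endpoint u = -129/55: the terms are on the order of 1/k³, so the series converges absolutely by comparison with the p-series (p = 3 > 1).
Check u = -201/55: absolute convergence follows by limit comparison with Σ 1/k³.

[-201/55, -129/55]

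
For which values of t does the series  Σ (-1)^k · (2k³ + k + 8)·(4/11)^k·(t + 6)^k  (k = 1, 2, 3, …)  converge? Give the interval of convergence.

(-35/4, -13/4)

The ratio of consecutive coefficients is [(2(k+1)³ + (k+1) + 8)/(2k³ + k + 8)] · 4/11 → 4/11.
The series converges when 4/11 · |t + 6| < 1, giving R = 11/4.
When t = -13/4, the terms do not tend to 0, so the series diverges.
Endpoint t = -35/4: the terms have absolute value of order k³, which does not tend to 0, so the series diverges by the divergence test.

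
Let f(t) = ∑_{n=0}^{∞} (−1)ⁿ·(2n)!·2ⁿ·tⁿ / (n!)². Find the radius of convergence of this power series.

Apply the ratio test: |a_{n+1}| / |a_n| = (2n+1)·(2n+2)/(n+1)² · 2, which tends to 8 as n → ∞.
Hence the series converges for |t| < 1/(8) = 1/8, so the radius of convergence is 1/8.

R = 1/8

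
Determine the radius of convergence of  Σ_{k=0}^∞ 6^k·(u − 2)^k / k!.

R = ∞

Apply the ratio test: |a_{k+1}| / |a_k| = 6 · 1/(k+1), which tends to 0 as k → ∞.
The limit is 0, so the series converges for all u; R = ∞.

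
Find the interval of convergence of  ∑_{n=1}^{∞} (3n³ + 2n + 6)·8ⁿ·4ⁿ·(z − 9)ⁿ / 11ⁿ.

Apply the ratio test: |a_{n+1}| / |a_n| = [(3(n+1)³ + 2(n+1) + 6)/(3n³ + 2n + 6)] · 8·4/11, which tends to 32/11 as n → ∞.
Thus R = 1/(32/11) = 11/32.
Check z = 299/32: the terms have absolute value of order n³, which does not tend to 0, so the series diverges by the divergence test.
At z = 277/32: the terms do not tend to 0, so the series diverges.

(277/32, 299/32)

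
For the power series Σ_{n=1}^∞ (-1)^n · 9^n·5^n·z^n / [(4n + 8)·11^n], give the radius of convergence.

R = 11/45

By the ratio test, |a_{n+1}/a_n| = [(4n + 8)/(4(n+1) + 8)] · 9·5/11 → 45/11.
Thus R = 1/(45/11) = 11/45.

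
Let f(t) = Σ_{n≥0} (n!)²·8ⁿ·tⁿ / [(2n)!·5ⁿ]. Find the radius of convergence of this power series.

By the ratio test, |a_{n+1}/a_n| = (n+1)²/[(2n+1)·(2n+2)] · 8/5 → 2/5.
Thus R = 1/(2/5) = 5/2.

R = 5/2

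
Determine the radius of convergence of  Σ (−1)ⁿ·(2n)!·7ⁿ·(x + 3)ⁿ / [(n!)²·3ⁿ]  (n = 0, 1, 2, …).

R = 3/28

By the ratio test, |a_{n+1}/a_n| = (2n+1)·(2n+2)/(n+1)² · 7/3 → 28/3.
Hence the series converges for |x + 3| < 1/(28/3) = 3/28, so the radius of convergence is 3/28.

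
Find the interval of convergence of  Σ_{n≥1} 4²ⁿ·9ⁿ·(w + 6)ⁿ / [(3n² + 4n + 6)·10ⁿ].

[-437/72, -427/72]

The ratio of consecutive coefficients is [(3n² + 4n + 6)/(3(n+1)² + 4(n+1) + 6)] · 16·9/10 → 72/5.
The series converges when 72/5 · |w + 6| < 1, giving R = 5/72.
Endpoint w = -427/72: the series is dominated by a constant times Σ 1/n², which converges (p = 2 > 1).
At w = -437/72: the series is dominated by a constant times Σ 1/n², which converges (p = 2 > 1).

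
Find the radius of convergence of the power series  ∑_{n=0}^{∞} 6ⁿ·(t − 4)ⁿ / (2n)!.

R = ∞

Apply the ratio test: |a_{n+1}| / |a_n| = 6 · 1/[(2n+1)·(2n+2)], which tends to 0 as n → ∞.
Since the limit is 0 < 1 for every t, the series converges on all of ℝ and R = ∞.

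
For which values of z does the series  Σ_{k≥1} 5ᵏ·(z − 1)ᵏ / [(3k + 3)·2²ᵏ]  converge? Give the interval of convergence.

Apply the ratio test: |a_{k+1}| / |a_k| = [(3k + 3)/(3(k+1) + 3)] · 5/4, which tends to 5/4 as k → ∞.
Thus R = 1/(5/4) = 4/5.
When z = 9/5, the terms behave like c/k; limit comparison with the harmonic series gives divergence.
Endpoint z = 1/5: the terms alternate in sign and decrease monotonically to 0 in absolute value (size ~ c/k), so the alternating series test gives convergence.

[1/5, 9/5)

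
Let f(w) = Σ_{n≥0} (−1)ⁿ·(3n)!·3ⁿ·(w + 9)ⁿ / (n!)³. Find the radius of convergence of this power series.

R = 1/81

The ratio of consecutive coefficients is (3n+1)·(3n+2)·(3n+3)/(n+1)³ · 3 → 81.
The series converges when 81 · |w + 9| < 1, giving R = 1/81.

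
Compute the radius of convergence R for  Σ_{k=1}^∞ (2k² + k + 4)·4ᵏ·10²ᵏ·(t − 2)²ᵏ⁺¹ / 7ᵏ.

The ratio of consecutive coefficients is [(2(k+1)² + (k+1) + 4)/(2k² + k + 4)] · 4·100/7 → 400/7.
Successive powers of (t − 2) differ by 2, so the series converges when |t − 2|² · 400/7 < 1, i.e. |t − 2| < √(7/400). So R = √7/20.

R = √7/20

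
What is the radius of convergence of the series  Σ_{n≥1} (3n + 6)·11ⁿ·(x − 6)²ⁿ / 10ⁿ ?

R = √110/11

Apply the ratio test: |a_{n+1}| / |a_n| = [(3(n+1) + 6)/(3n + 6)] · 11/10, which tends to 11/10 as n → ∞.
Since the exponent of (x − 6) increases by 2 each term, convergence requires |x − 6|² < 10/11, hence R = √110/11.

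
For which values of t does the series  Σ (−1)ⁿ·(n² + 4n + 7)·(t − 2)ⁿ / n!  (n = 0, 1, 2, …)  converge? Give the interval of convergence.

Apply the ratio test: |a_{n+1}| / |a_n| = ((n+1)² + 4(n+1) + 7)/(n² + 4n + 7) · 1/(n+1), which tends to 0 as n → ∞.
The limit is 0, so the series converges for all t; R = ∞.

(−∞, ∞)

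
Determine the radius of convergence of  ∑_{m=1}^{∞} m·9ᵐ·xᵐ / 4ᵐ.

The ratio of consecutive coefficients is [(m+1)/m] · 9/4 → 9/4.
Hence the series converges for |x| < 1/(9/4) = 4/9, so the radius of convergence is 4/9.

R = 4/9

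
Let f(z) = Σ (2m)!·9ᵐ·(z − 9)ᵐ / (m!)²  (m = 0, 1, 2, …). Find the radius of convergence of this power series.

By the ratio test, |a_{m+1}/a_m| = (2m+1)·(2m+2)/(m+1)² · 9 → 36.
Convergence for |z − 9| · 36 < 1, i.e. |z − 9| < 1/36. So R = 1/36.

R = 1/36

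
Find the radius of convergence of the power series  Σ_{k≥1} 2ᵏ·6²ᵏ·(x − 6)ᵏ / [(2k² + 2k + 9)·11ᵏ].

R = 11/72

Ratio test: |a_{k+1}/a_k| = [(2k² + 2k + 9)/(2(k+1)² + 2(k+1) + 9)] · 2·36/11 → 72/11 as k → ∞.
The series converges when 72/11 · |x − 6| < 1, giving R = 11/72.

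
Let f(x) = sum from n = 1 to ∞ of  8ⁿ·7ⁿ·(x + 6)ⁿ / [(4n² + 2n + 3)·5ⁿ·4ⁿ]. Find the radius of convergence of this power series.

R = 5/14

The ratio of consecutive coefficients is [(4n² + 2n + 3)/(4(n+1)² + 2(n+1) + 3)] · 8·7/(5·4) → 14/5.
Convergence for |x + 6| · 14/5 < 1, i.e. |x + 6| < 5/14. So R = 5/14.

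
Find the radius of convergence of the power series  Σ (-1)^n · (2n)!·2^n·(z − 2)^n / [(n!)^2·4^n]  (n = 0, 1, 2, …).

By the ratio test, |a_{n+1}/a_n| = (2n+1)·(2n+2)/(n+1)² · 2/4 → 2.
Hence the series converges for |z − 2| < 1/(2) = 1/2, so the radius of convergence is 1/2.

R = 1/2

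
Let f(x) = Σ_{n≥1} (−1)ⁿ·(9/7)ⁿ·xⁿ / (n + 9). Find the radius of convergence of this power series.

By the ratio test, |a_{n+1}/a_n| = [(n + 9)/((n+1) + 9)] · 9/7 → 9/7.
The series converges when 9/7 · |x| < 1, giving R = 7/9.

R = 7/9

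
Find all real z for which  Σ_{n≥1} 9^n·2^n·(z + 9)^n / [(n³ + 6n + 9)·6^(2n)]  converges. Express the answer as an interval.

[-11, -7]

Ratio test: |a_{n+1}/a_n| = [(n³ + 6n + 9)/((n+1)³ + 6(n+1) + 9)] · 9·2/36 → 1/2 as n → ∞.
Convergence for |z + 9| · 1/2 < 1, i.e. |z + 9| < 2. So R = 2.
At z = -7: the terms are on the order of 1/n³, so the series converges absolutely by comparison with the p-series (p = 3 > 1).
Check z = -11: absolute convergence follows by limit comparison with Σ 1/n³.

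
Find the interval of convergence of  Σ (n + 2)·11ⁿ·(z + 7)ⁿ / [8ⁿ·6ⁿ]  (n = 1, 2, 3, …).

By the ratio test, |a_{n+1}/a_n| = [((n+1) + 2)/(n + 2)] · 11/(8·6) → 11/48.
Hence the series converges for |z + 7| < 1/(11/48) = 48/11, so the radius of convergence is 48/11.
When z = -29/11, the n-th term does not approach 0; divergence by the term test.
When z = -125/11, the n-th term does not approach 0; divergence by the term test.

(-125/11, -29/11)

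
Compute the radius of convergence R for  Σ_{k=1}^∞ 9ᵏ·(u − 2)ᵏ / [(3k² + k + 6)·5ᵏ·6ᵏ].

The ratio of consecutive coefficients is [(3k² + k + 6)/(3(k+1)² + (k+1) + 6)] · 9/(5·6) → 3/10.
The series converges when 3/10 · |u − 2| < 1, giving R = 10/3.

R = 10/3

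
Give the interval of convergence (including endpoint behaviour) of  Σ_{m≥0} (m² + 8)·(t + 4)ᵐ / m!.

(−∞, ∞)

The ratio of consecutive coefficients is ((m+1)² + 8)/(m² + 8) · 1/(m+1) → 0.
The limit is 0, so the series converges for all t; R = ∞.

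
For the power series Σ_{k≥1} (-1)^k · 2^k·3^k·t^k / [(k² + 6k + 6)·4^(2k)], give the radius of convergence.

R = 8/3

The ratio of consecutive coefficients is [(k² + 6k + 6)/((k+1)² + 6(k+1) + 6)] · 2·3/16 → 3/8.
Hence the series converges for |t| < 1/(3/8) = 8/3, so the radius of convergence is 8/3.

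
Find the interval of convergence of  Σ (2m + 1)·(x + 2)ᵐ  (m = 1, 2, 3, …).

Ratio test: |a_{m+1}/a_m| = (2(m+1) + 1)/(2m + 1) → 1 as m → ∞.
So the series converges when |x + 2| < 1 and diverges when |x + 2| > 1; R = 1.
At x = -1: the m-th term does not approach 0; divergence by the term test.
Endpoint x = -3: the terms do not tend to 0, so the series diverges.

(-3, -1)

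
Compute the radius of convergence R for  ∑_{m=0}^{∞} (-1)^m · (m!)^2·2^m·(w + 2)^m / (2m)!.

Apply the ratio test: |a_{m+1}| / |a_m| = (m+1)²/[(2m+1)·(2m+2)] · 2, which tends to 1/2 as m → ∞.
Convergence for |w + 2| · 1/2 < 1, i.e. |w + 2| < 2. So R = 2.

R = 2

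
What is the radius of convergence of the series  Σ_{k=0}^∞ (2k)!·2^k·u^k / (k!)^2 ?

R = 1/8

The ratio of consecutive coefficients is (2k+1)·(2k+2)/(k+1)² · 2 → 8.
Thus R = 1/(8) = 1/8.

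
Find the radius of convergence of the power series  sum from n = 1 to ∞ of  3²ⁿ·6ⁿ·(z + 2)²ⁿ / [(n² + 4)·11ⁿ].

By the ratio test, |a_{n+1}/a_n| = [(n² + 4)/((n+1)² + 4)] · 9·6/11 → 54/11.
Successive powers of (z + 2) differ by 2, so the series converges when |z + 2|² · 54/11 < 1, i.e. |z + 2| < √(11/54). So R = √66/18.

R = √66/18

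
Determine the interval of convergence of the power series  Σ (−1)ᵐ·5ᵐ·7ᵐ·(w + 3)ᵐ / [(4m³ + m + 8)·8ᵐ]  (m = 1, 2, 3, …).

By the ratio test, |a_{m+1}/a_m| = [(4m³ + m + 8)/(4(m+1)³ + (m+1) + 8)] · 5·7/8 → 35/8.
Thus R = 1/(35/8) = 8/35.
Check w = -97/35: absolute convergence follows by limit comparison with Σ 1/m³.
When w = -113/35, absolute convergence follows by limit comparison with Σ 1/m³.

[-113/35, -97/35]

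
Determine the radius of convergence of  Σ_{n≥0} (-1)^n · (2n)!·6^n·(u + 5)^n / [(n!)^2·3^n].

By the ratio test, |a_{n+1}/a_n| = (2n+1)·(2n+2)/(n+1)² · 6/3 → 8.
Convergence for |u + 5| · 8 < 1, i.e. |u + 5| < 1/8. So R = 1/8.

R = 1/8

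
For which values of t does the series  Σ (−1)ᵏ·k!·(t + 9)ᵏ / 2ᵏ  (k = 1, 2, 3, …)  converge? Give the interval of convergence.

{-9}

Ratio test: |a_{k+1}/a_k| = (k+1) · 1/2 → ∞ as k → ∞.
The ratio grows without bound, so the series diverges whenever (t + 9) ≠ 0; it converges only at t = -9. R = 0.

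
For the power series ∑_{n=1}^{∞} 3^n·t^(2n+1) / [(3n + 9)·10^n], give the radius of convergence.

Ratio test: |a_{n+1}/a_n| = [(3n + 9)/(3(n+1) + 9)] · 3/10 → 3/10 as n → ∞.
Since the exponent of t increases by 2 each term, convergence requires |t|² < 10/3, hence R = √30/3.

R = √30/3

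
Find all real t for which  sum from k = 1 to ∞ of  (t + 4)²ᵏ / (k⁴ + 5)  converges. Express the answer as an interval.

[-5, -3]

By the ratio test, |a_{k+1}/a_k| = (k⁴ + 5)/((k+1)⁴ + 5) → 1.
Since the exponent of (t + 4) increases by 2 each term, convergence requires |t + 4|² < 1, hence R = 1.
Check t = -3: the series is dominated by a constant times Σ 1/k⁴, which converges (p = 4 > 1).
At t = -5: the terms are on the order of 1/k⁴, so the series converges absolutely by comparison with the p-series (p = 4 > 1).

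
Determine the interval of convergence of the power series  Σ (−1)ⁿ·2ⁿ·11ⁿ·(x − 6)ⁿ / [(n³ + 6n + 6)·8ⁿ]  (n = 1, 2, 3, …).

The ratio of consecutive coefficients is [(n³ + 6n + 6)/((n+1)³ + 6(n+1) + 6)] · 2·11/8 → 11/4.
Thus R = 1/(11/4) = 4/11.
Endpoint x = 70/11: the series is dominated by a constant times Σ 1/n³, which converges (p = 3 > 1).
When x = 62/11, the terms are on the order of 1/n³, so the series converges absolutely by comparison with the p-series (p = 3 > 1).

[62/11, 70/11]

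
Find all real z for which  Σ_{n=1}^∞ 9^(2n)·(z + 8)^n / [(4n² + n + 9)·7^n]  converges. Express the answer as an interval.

Apply the ratio test: |a_{n+1}| / |a_n| = [(4n² + n + 9)/(4(n+1)² + (n+1) + 9)] · 81/7, which tends to 81/7 as n → ∞.
Convergence for |z + 8| · 81/7 < 1, i.e. |z + 8| < 7/81. So R = 7/81.
Endpoint z = -641/81: the series is dominated by a constant times Σ 1/n², which converges (p = 2 > 1).
Endpoint z = -655/81: absolute convergence follows by limit comparison with Σ 1/n².

[-655/81, -641/81]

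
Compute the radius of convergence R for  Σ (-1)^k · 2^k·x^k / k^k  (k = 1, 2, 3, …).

R = ∞

By the Cauchy root test, |a_k|^(1/k) = 2/k → 0.
Since the k-th root of |a_k| tends to 0, the series converges for all real x; R = ∞.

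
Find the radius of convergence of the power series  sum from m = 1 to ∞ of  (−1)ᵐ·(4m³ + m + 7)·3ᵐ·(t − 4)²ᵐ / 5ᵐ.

Apply the ratio test: |a_{m+1}| / |a_m| = [(4(m+1)³ + (m+1) + 7)/(4m³ + m + 7)] · 3/5, which tends to 3/5 as m → ∞.
Since the exponent of (t − 4) increases by 2 each term, convergence requires |t − 4|² < 5/3, hence R = √15/3.

R = √15/3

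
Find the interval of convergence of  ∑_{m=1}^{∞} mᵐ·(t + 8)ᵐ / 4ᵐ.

Root test: |a_m|^(1/m) = m/4 → ∞.
Since the m-th root of |a_m| is unbounded, the series converges only at t = -8; R = 0.

{-8}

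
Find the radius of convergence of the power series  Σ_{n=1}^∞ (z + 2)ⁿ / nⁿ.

Applying the root test, |a_n|^(1/n) = 1/n → 0.
Since the n-th root of |a_n| tends to 0, the series converges for all real z; R = ∞.

R = ∞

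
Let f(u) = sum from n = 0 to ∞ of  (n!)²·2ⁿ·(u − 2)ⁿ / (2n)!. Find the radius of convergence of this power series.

The ratio of consecutive coefficients is (n+1)²/[(2n+1)·(2n+2)] · 2 → 1/2.
The series converges when 1/2 · |u − 2| < 1, giving R = 2.

R = 2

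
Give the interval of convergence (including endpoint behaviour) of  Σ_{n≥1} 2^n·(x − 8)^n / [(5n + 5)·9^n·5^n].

Ratio test: |a_{n+1}/a_n| = [(5n + 5)/(5(n+1) + 5)] · 2/(9·5) → 2/45 as n → ∞.
Convergence for |x − 8| · 2/45 < 1, i.e. |x − 8| < 45/2. So R = 45/2.
Endpoint x = 61/2: comparison with the harmonic series Σ 1/n shows the series diverges.
When x = -29/2, an alternating series whose terms decrease to 0 in absolute value, so it converges by the Leibniz criterion.

[-29/2, 61/2)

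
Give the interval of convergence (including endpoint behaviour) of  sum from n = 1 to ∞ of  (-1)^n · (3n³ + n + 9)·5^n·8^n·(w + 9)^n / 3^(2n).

By the ratio test, |a_{n+1}/a_n| = [(3(n+1)³ + (n+1) + 9)/(3n³ + n + 9)] · 5·8/9 → 40/9.
The series converges when 40/9 · |w + 9| < 1, giving R = 9/40.
Check w = -351/40: the terms do not tend to 0, so the series diverges.
Endpoint w = -369/40: the terms do not tend to 0, so the series diverges.

(-369/40, -351/40)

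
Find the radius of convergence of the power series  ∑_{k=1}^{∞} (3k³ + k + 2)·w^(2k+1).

Ratio test: |a_{k+1}/a_k| = (3(k+1)³ + (k+1) + 2)/(3k³ + k + 2) → 1 as k → ∞.
Successive powers of w differ by 2, so the series converges when |w|² · 1 < 1, i.e. |w| < √(1) = 1. So R = 1.

R = 1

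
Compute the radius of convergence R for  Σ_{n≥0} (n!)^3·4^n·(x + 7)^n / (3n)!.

R = 27/4

By the ratio test, |a_{n+1}/a_n| = (n+1)³/[(3n+1)·(3n+2)·(3n+3)] · 4 → 4/27.
Convergence for |x + 7| · 4/27 < 1, i.e. |x + 7| < 27/4. So R = 27/4.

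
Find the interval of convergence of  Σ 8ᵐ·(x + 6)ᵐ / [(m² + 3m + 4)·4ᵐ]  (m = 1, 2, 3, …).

The ratio of consecutive coefficients is [(m² + 3m + 4)/((m+1)² + 3(m+1) + 4)] · 8/4 → 2.
Convergence for |x + 6| · 2 < 1, i.e. |x + 6| < 1/2. So R = 1/2.
When x = -11/2, absolute convergence follows by limit comparison with Σ 1/m².
Endpoint x = -13/2: absolute convergence follows by limit comparison with Σ 1/m².

[-13/2, -11/2]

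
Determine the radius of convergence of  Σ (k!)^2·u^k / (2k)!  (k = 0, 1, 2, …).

R = 4

Ratio test: |a_{k+1}/a_k| = (k+1)²/[(2k+1)·(2k+2)] → 1/4 as k → ∞.
Convergence for |u| · 1/4 < 1, i.e. |u| < 4. So R = 4.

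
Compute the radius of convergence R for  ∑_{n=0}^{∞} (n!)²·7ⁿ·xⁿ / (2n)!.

R = 4/7

Ratio test: |a_{n+1}/a_n| = (n+1)²/[(2n+1)·(2n+2)] · 7 → 7/4 as n → ∞.
Convergence for |x| · 7/4 < 1, i.e. |x| < 4/7. So R = 4/7.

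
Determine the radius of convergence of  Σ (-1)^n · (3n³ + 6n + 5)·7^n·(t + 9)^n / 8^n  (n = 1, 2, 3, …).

Apply the ratio test: |a_{n+1}| / |a_n| = [(3(n+1)³ + 6(n+1) + 5)/(3n³ + 6n + 5)] · 7/8, which tends to 7/8 as n → ∞.
Thus R = 1/(7/8) = 8/7.

R = 8/7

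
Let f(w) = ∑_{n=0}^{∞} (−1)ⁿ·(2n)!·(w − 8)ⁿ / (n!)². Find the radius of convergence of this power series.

By the ratio test, |a_{n+1}/a_n| = (2n+1)·(2n+2)/(n+1)² → 4.
The series converges when 4 · |w − 8| < 1, giving R = 1/4.

R = 1/4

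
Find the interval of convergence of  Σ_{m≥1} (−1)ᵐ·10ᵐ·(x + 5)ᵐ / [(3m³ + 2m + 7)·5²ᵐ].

[-15/2, -5/2]

Apply the ratio test: |a_{m+1}| / |a_m| = [(3m³ + 2m + 7)/(3(m+1)³ + 2(m+1) + 7)] · 10/25, which tends to 2/5 as m → ∞.
Hence the series converges for |x + 5| < 1/(2/5) = 5/2, so the radius of convergence is 5/2.
Endpoint x = -5/2: absolute convergence follows by limit comparison with Σ 1/m³.
At x = -15/2: the terms are on the order of 1/m³, so the series converges absolutely by comparison with the p-series (p = 3 > 1).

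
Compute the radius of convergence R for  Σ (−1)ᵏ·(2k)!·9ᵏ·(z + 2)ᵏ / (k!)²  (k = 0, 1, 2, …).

By the ratio test, |a_{k+1}/a_k| = (2k+1)·(2k+2)/(k+1)² · 9 → 36.
Hence the series converges for |z + 2| < 1/(36) = 1/36, so the radius of convergence is 1/36.

R = 1/36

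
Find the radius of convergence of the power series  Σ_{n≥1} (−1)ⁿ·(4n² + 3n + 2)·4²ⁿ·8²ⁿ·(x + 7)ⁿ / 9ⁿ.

R = 9/1024

The ratio of consecutive coefficients is [(4(n+1)² + 3(n+1) + 2)/(4n² + 3n + 2)] · 16·64/9 → 1024/9.
Thus R = 1/(1024/9) = 9/1024.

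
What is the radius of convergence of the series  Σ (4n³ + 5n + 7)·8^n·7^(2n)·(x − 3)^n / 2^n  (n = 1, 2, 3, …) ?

R = 1/196

By the ratio test, |a_{n+1}/a_n| = [(4(n+1)³ + 5(n+1) + 7)/(4n³ + 5n + 7)] · 8·49/2 → 196.
Thus R = 1/(196) = 1/196.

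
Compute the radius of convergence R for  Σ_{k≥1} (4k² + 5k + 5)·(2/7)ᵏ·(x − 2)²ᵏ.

Ratio test: |a_{k+1}/a_k| = [(4(k+1)² + 5(k+1) + 5)/(4k² + 5k + 5)] · 2/7 → 2/7 as k → ∞.
Successive powers of (x − 2) differ by 2, so the series converges when |x − 2|² · 2/7 < 1, i.e. |x − 2| < √(7/2). So R = √14/2.

R = √14/2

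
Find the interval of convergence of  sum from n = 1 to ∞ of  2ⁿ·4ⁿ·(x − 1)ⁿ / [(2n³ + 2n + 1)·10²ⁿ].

Apply the ratio test: |a_{n+1}| / |a_n| = [(2n³ + 2n + 1)/(2(n+1)³ + 2(n+1) + 1)] · 2·4/100, which tends to 2/25 as n → ∞.
Convergence for |x − 1| · 2/25 < 1, i.e. |x − 1| < 25/2. So R = 25/2.
Endpoint x = 27/2: absolute convergence follows by limit comparison with Σ 1/n³.
At x = -23/2: the series is dominated by a constant times Σ 1/n³, which converges (p = 3 > 1).

[-23/2, 27/2]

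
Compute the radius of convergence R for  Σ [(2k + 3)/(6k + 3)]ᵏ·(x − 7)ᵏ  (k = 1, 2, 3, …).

R = 3

By the Cauchy root test, |a_k|^(1/k) = (2k + 3)/(6k + 3) → 1/3.
Convergence for |x − 7| · 1/3 < 1, i.e. |x − 7| < 3. So R = 3.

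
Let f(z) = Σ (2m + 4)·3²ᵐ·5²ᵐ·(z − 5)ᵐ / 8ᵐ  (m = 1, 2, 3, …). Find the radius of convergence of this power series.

R = 8/225

By the ratio test, |a_{m+1}/a_m| = [(2(m+1) + 4)/(2m + 4)] · 9·25/8 → 225/8.
Convergence for |z − 5| · 225/8 < 1, i.e. |z − 5| < 8/225. So R = 8/225.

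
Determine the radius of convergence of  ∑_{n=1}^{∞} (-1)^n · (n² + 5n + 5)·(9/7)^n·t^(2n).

By the ratio test, |a_{n+1}/a_n| = [((n+1)² + 5(n+1) + 5)/(n² + 5n + 5)] · 9/7 → 9/7.
Successive powers of t differ by 2, so the series converges when |t|² · 9/7 < 1, i.e. |t| < √(7/9). So R = √7/3.

R = √7/3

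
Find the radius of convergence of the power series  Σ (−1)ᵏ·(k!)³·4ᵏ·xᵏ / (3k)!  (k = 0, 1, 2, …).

R = 27/4

Apply the ratio test: |a_{k+1}| / |a_k| = (k+1)³/[(3k+1)·(3k+2)·(3k+3)] · 4, which tends to 4/27 as k → ∞.
Hence the series converges for |x| < 1/(4/27) = 27/4, so the radius of convergence is 27/4.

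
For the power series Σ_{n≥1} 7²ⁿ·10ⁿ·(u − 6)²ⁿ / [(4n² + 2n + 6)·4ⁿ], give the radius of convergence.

The ratio of consecutive coefficients is [(4n² + 2n + 6)/(4(n+1)² + 2(n+1) + 6)] · 49·10/4 → 245/2.
Writing y = (u − 6)², the series in y has radius 2/245, so |u − 6| < √(2/245) and R = √10/35.

R = √10/35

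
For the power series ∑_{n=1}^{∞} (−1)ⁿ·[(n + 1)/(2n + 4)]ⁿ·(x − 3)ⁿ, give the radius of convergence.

R = 2

By the Cauchy root test, |a_n|^(1/n) = (n + 1)/(2n + 4) → 1/2.
The series converges when 1/2 · |x − 3| < 1, giving R = 2.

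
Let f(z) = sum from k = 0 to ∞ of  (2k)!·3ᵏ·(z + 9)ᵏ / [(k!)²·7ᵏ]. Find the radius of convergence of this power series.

R = 7/12

Apply the ratio test: |a_{k+1}| / |a_k| = (2k+1)·(2k+2)/(k+1)² · 3/7, which tends to 12/7 as k → ∞.
The series converges when 12/7 · |z + 9| < 1, giving R = 7/12.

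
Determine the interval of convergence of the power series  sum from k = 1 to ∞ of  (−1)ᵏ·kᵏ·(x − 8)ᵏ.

{8}

Applying the root test, |a_k|^(1/k) = k → ∞.
The root grows without bound, so R = 0 (convergence only at x = 8).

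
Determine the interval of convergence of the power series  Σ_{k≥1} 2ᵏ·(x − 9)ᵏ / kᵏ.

By the Cauchy root test, |a_k|^(1/k) = 2/k → 0.
The limit is 0 for every x, so R = ∞.

(−∞, ∞)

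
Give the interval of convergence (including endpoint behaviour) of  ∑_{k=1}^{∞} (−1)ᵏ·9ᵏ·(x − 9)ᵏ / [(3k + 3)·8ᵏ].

The ratio of consecutive coefficients is [(3k + 3)/(3(k+1) + 3)] · 9/8 → 9/8.
Hence the series converges for |x − 9| < 1/(9/8) = 8/9, so the radius of convergence is 8/9.
When x = 89/9, the terms alternate in sign and decrease monotonically to 0 in absolute value (size ~ c/k), so the alternating series test gives convergence.
Check x = 73/9: the terms are asymptotic to a nonzero constant times 1/k, so the series diverges by limit comparison with Σ 1/k.

(73/9, 89/9]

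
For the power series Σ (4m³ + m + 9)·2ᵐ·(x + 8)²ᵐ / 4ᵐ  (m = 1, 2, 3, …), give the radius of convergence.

The ratio of consecutive coefficients is [(4(m+1)³ + (m+1) + 9)/(4m³ + m + 9)] · 2/4 → 1/2.
Writing y = (x + 8)², the series in y has radius 2, so |x + 8| < √(2) and R = √2.

R = √2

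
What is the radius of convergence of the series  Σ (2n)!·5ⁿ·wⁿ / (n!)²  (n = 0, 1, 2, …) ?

R = 1/20

By the ratio test, |a_{n+1}/a_n| = (2n+1)·(2n+2)/(n+1)² · 5 → 20.
The series converges when 20 · |w| < 1, giving R = 1/20.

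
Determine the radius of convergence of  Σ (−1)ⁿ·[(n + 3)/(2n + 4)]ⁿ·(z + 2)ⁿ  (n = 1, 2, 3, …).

Root test: |a_n|^(1/n) = (n + 3)/(2n + 4) → 1/2.
The series converges when 1/2 · |z + 2| < 1, giving R = 2.

R = 2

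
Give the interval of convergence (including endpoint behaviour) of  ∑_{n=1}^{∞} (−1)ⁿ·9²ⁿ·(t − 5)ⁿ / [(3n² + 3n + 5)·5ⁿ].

[400/81, 410/81]

The ratio of consecutive coefficients is [(3n² + 3n + 5)/(3(n+1)² + 3(n+1) + 5)] · 81/5 → 81/5.
Thus R = 1/(81/5) = 5/81.
Check t = 410/81: the series is dominated by a constant times Σ 1/n², which converges (p = 2 > 1).
At t = 400/81: the series is dominated by a constant times Σ 1/n², which converges (p = 2 > 1).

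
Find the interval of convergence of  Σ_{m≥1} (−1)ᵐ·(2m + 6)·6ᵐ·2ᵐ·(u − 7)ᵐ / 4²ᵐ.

(17/3, 25/3)

The ratio of consecutive coefficients is [(2(m+1) + 6)/(2m + 6)] · 6·2/16 → 3/4.
Thus R = 1/(3/4) = 4/3.
Endpoint u = 25/3: the terms do not tend to 0, so the series diverges.
Endpoint u = 17/3: the terms do not tend to 0, so the series diverges.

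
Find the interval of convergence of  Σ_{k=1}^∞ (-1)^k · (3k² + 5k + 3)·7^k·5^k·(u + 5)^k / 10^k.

(-37/7, -33/7)

By the ratio test, |a_{k+1}/a_k| = [(3(k+1)² + 5(k+1) + 3)/(3k² + 5k + 3)] · 7·5/10 → 7/2.
Hence the series converges for |u + 5| < 1/(7/2) = 2/7, so the radius of convergence is 2/7.
Check u = -33/7: the k-th term does not approach 0; divergence by the term test.
When u = -37/7, the terms do not tend to 0, so the series diverges.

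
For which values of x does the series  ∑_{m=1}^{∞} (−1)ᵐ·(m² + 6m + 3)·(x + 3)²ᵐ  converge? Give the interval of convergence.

(-4, -2)

By the ratio test, |a_{m+1}/a_m| = ((m+1)² + 6(m+1) + 3)/(m² + 6m + 3) → 1.
Since the exponent of (x + 3) increases by 2 each term, convergence requires |x + 3|² < 1, hence R = 1.
When x = -2, the terms do not tend to 0, so the series diverges.
When x = -4, the terms have absolute value of order m², which does not tend to 0, so the series diverges by the divergence test.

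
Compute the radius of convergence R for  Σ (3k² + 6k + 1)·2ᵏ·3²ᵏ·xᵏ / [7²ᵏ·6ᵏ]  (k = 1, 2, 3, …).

Apply the ratio test: |a_{k+1}| / |a_k| = [(3(k+1)² + 6(k+1) + 1)/(3k² + 6k + 1)] · 2·9/(49·6), which tends to 3/49 as k → ∞.
The series converges when 3/49 · |x| < 1, giving R = 49/3.

R = 49/3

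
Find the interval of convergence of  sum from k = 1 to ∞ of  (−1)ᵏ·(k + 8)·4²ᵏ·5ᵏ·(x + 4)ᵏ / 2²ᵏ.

(-81/20, -79/20)

By the ratio test, |a_{k+1}/a_k| = [((k+1) + 8)/(k + 8)] · 16·5/4 → 20.
The series converges when 20 · |x + 4| < 1, giving R = 1/20.
At x = -79/20: the terms do not tend to 0, so the series diverges.
When x = -81/20, the terms do not tend to 0, so the series diverges.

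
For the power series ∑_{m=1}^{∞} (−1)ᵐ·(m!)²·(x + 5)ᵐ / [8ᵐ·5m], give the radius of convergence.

By the ratio test, |a_{m+1}/a_m| = (m+1)² · 1/8 · 5m/5(m+1) → ∞.
The terms grow without bound for any (x + 5) ≠ 0, so R = 0 (convergence only at x = -5).

R = 0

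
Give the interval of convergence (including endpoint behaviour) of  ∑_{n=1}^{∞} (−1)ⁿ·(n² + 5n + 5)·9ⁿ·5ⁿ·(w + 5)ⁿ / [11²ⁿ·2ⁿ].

(-467/45, 17/45)

Ratio test: |a_{n+1}/a_n| = [((n+1)² + 5(n+1) + 5)/(n² + 5n + 5)] · 9·5/(121·2) → 45/242 as n → ∞.
The series converges when 45/242 · |w + 5| < 1, giving R = 242/45.
Endpoint w = 17/45: the n-th term does not approach 0; divergence by the term test.
Check w = -467/45: the terms have absolute value of order n², which does not tend to 0, so the series diverges by the divergence test.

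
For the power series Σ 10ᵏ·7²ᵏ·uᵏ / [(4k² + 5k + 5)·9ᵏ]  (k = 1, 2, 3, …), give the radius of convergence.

R = 9/490

By the ratio test, |a_{k+1}/a_k| = [(4k² + 5k + 5)/(4(k+1)² + 5(k+1) + 5)] · 10·49/9 → 490/9.
Hence the series converges for |u| < 1/(490/9) = 9/490, so the radius of convergence is 9/490.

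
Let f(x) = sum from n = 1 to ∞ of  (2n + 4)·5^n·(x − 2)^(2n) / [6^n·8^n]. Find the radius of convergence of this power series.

R = 4√15/5

Apply the ratio test: |a_{n+1}| / |a_n| = [(2(n+1) + 4)/(2n + 4)] · 5/(6·8), which tends to 5/48 as n → ∞.
Successive powers of (x − 2) differ by 2, so the series converges when |x − 2|² · 5/48 < 1, i.e. |x − 2| < √(48/5). So R = 4√15/5.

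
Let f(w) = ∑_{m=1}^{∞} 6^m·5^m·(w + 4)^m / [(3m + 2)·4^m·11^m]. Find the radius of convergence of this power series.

R = 22/15

The ratio of consecutive coefficients is [(3m + 2)/(3(m+1) + 2)] · 6·5/(4·11) → 15/22.
The series converges when 15/22 · |w + 4| < 1, giving R = 22/15.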